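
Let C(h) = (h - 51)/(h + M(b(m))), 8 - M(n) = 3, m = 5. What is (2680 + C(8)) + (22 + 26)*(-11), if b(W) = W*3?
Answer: 27933/13 ≈ 2148.7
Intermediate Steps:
b(W) = 3*W
M(n) = 5 (M(n) = 8 - 1*3 = 8 - 3 = 5)
C(h) = (-51 + h)/(5 + h) (C(h) = (h - 51)/(h + 5) = (-51 + h)/(5 + h))
(2680 + C(8)) + (22 + 26)*(-11) = (2680 + (-51 + 8)/(5 + 8)) + (22 + 26)*(-11) = (2680 - 43/13) + 48*(-11) = (2680 + (1/13)*(-43)) - 528 = (2680 - 43/13) - 528 = 34797/13 - 528 = 27933/13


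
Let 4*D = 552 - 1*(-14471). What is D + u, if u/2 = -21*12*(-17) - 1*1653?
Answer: 36071/4 ≈ 9017.8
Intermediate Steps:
D = 15023/4 (D = (552 - 1*(-14471))/4 = (552 + 14471)/4 = (1/4)*15023 = 15023/4 ≈ 3755.8)
u = 5262 (u = 2*(-21*12*(-17) - 1*1653) = 2*(-252*(-17) - 1653) = 2*(4284 - 1653) = 2*2631 = 5262)
D + u = 15023/4 + 5262 = 36071/4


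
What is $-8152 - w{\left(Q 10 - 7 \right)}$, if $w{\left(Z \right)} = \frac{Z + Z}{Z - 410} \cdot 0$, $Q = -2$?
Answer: $-8152$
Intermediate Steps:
$w{\left(Z \right)} = 0$ ($w{\left(Z \right)} = \frac{2 Z}{-410 + Z} 0 = 0$)
$-8152 - w{\left(Q 10 - 7 \right)} = -8152 - 0 = -8152 + 0 = -8152$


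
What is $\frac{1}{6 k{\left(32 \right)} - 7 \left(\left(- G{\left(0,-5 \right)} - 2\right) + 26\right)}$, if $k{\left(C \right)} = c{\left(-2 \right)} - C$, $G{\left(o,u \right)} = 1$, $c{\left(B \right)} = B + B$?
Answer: $- \frac{1}{377} \approx -0.0026525$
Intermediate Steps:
$c{\left(B \right)} = 2 B$
$k{\left(C \right)} = -4 - C$ ($k{\left(C \right)} = 2 \left(-2\right) - C = -4 - C$)
$\frac{1}{6 k{\left(32 \right)} - 7 \left(\left(- G{\left(0,-5 \right)} - 2\right) + 26\right)} = \frac{1}{6 \left(-4 - 32\right) - 7 \left(\left(\left(-1\right) 1 - 2\right) + 26\right)} = \frac{1}{6 \left(-4 - 32\right) - 7 \left(\left(-1 - 2\right) + 26\right)} = \frac{1}{6 \left(-36\right) - 7 \left(-3 + 26\right)} = \frac{1}{-216 - 161} = \frac{1}{-377} = - \frac{1}{377}$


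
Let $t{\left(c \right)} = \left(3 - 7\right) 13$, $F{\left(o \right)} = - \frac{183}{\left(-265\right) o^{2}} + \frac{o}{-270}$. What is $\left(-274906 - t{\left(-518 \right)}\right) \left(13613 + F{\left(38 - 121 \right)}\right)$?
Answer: $- \frac{61476662859738767}{16430265} \approx -3.7417 \cdot 10^{9}$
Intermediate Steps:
$F{\left(o \right)} = - \frac{o}{270} + \frac{183}{265 o^{2}}$ ($F{\left(o \right)} = - 183 \left(- \frac{1}{265 o^{2}}\right) + o \left(- \frac{1}{270}\right) = \frac{183}{265 o^{2}} - \frac{o}{270} = - \frac{o}{270} + \frac{183}{265 o^{2}}$)
$t{\left(c \right)} = -52$ ($t{\left(c \right)} = \left(-4\right) 13 = -52$)
$\left(-274906 - t{\left(-518 \right)}\right) \left(13613 + F{\left(38 - 121 \right)}\right) = \left(-274906 - -52\right) \left(13613 - \left(- \frac{183}{265 \left(38 - 121\right)^{2}} + \frac{38 - 121}{270}\right)\right) = \left(-274906 + 52\right) \left(13613 - \left(- \frac{183}{265 \left(38 - 121\right)^{2}} + \frac{38 - 121}{270}\right)\right) = - 274854 \left(13613 + \left(\left(- \frac{1}{270}\right) \left(-83\right) + \frac{183}{265 \cdot 6889}\right)\right) = - 274854 \left(13613 + \left(\frac{83}{270} + \frac{183}{265} \cdot \frac{1}{6889}\right)\right) = - 274854 \left(13613 + \left(\frac{83}{270} + \frac{183}{1825585}\right)\right) = - 274854 \left(13613 + \frac{30314593}{98581590}\right) = \left(-274854\right) \frac{1342021499263}{98581590} = - \frac{61476662859738767}{16430265}$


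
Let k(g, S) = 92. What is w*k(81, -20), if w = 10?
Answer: 920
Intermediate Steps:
w*k(81, -20) = 10*92 = 920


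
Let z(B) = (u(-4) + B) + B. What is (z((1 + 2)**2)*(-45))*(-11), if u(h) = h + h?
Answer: 4950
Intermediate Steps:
u(h) = 2*h
z(B) = -8 + 2*B (z(B) = (2*(-4) + B) + B = (-8 + B) + B = -8 + 2*B)
(z((1 + 2)**2)*(-45))*(-11) = ((-8 + 2*(1 + 2)**2)*(-45))*(-11) = ((-8 + 2*3**2)*(-45))*(-11) = ((-8 + 2*9)*(-45))*(-11) = ((-8 + 18)*(-45))*(-11) = (10*(-45))*(-11) = -450*(-11) = 4950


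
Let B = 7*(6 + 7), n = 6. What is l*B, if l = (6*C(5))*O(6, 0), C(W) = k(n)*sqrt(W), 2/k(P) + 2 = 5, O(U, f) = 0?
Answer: 0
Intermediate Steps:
k(P) = 2/3 (k(P) = 2/(-2 + 5) = 2/3)
C(W) = 2*sqrt(W)/3
B = 91 (B = 7*13 = 91)
l = 0 (l = (6*(2*sqrt(5)/3))*0 = (4*sqrt(5))*0 = 0)
l*B = 0*91 = 0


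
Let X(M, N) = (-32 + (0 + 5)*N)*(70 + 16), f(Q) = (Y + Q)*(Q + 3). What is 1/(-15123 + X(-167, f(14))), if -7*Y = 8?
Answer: 7/532775 ≈ 1.3139e-5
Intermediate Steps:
Y = -8/7 (Y = -⅐*8 = -8/7 ≈ -1.1429)
f(Q) = (3 + Q)*(-8/7 + Q) (f(Q) = (-8/7 + Q)*(Q + 3) = (-8/7 + Q)*(3 + Q) = (3 + Q)*(-8/7 + Q))
X(M, N) = -2752 + 430*N (X(M, N) = (-32 + 5*N)*86 = -2752 + 430*N)
1/(-15123 + X(-167, f(14))) = 1/(-15123 + (-2752 + 430*(-24/7 + 14² + (13/7)*14))) = 1/(-15123 + (-2752 + 430*(-24/7 + 196 + 26))) = 1/(-15123 + (-2752 + 430*(1530/7))) = 1/(-15123 + (-2752 + 657900/7)) = 1/(-15123 + 638636/7) = 1/(532775/7) = 7/532775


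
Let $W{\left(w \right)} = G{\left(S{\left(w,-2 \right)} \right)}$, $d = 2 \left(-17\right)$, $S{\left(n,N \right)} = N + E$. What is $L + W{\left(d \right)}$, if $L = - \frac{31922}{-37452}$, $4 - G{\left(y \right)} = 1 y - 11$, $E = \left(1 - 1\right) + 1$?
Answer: $\frac{315577}{18726} \approx 16.852$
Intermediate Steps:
$E = 1$ ($E = 0 + 1 = 1$)
$S{\left(n,N \right)} = 1 + N$ ($S{\left(n,N \right)} = N + 1 = 1 + N$)
$d = -34$
$G{\left(y \right)} = 15 - y$ ($G{\left(y \right)} = 4 - \left(1 y - 11\right) = 4 - \left(y - 11\right) = 4 - \left(-11 + y\right) = 15 - y$)
$W{\left(w \right)} = 16$ ($W{\left(w \right)} = 15 - \left(1 - 2\right) = 15 - -1 = 15 + 1 = 16$)
$L = \frac{15961}{18726}$ ($L = \left(-31922\right) \left(- \frac{1}{37452}\right) = \frac{15961}{18726} \approx 0.85234$)
$L + W{\left(d \right)} = \frac{15961}{18726} + 16 = \frac{315577}{18726}$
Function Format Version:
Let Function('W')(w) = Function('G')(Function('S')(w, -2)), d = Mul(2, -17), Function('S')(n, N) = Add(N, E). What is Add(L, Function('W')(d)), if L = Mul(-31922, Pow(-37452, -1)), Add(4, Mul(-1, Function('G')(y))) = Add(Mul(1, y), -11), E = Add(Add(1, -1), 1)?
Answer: Rational(315577, 18726) ≈ 16.852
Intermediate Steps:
E = 1 (E = Add(0, 1) = 1)
Function('S')(n, N) = Add(1, N) (Function('S')(n, N) = Add(N, 1) = Add(1, N))
d = -34
Function('G')(y) = Add(15, Mul(-1, y)) (Function('G')(y) = Add(4, Mul(-1, Add(Mul(1, y), -11))) = Add(4, Mul(-1, Add(y, -11))) = Add(4, Mul(-1, Add(-11, y))) = Add(4, Add(11, Mul(-1, y))) = Add(15, Mul(-1, y)))
Function('W')(w) = 16 (Function('W')(w) = Add(15, Mul(-1, Add(1, -2))) = Add(15, Mul(-1, -1)) = Add(15, 1) = 16)
L = Rational(15961, 18726) (L = Mul(-31922, Rational(-1, 37452)) = Rational(15961, 18726) ≈ 0.85234)
Add(L, Function('W')(d)) = Add(Rational(15961, 18726), 16) = Rational(315577, 18726)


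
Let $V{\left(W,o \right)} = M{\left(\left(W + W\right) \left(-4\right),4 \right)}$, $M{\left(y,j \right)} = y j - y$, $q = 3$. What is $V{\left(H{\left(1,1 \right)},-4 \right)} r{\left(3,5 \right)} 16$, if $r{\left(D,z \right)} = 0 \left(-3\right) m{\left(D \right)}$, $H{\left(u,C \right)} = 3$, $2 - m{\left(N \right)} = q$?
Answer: $0$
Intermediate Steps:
$m{\left(N \right)} = -1$ ($m{\left(N \right)} = 2 - 3 = -1$)
$r{\left(D,z \right)} = 0$ ($r{\left(D,z \right)} = 0 \left(-3\right) \left(-1\right) = 0 \left(-1\right) = 0$)
$M{\left(y,j \right)} = - y + j y$ ($M{\left(y,j \right)} = j y - y = - y + j y$)
$V{\left(W,o \right)} = - 24 W$ ($V{\left(W,o \right)} = \left(W + W\right) \left(-4\right) \left(-1 + 4\right) = 2 W \left(-4\right) 3 = - 8 W 3 = - 24 W$)
$V{\left(H{\left(1,1 \right)},-4 \right)} r{\left(3,5 \right)} 16 = \left(-24\right) 3 \cdot 0 \cdot 16 = \left(-72\right) 0 \cdot 16 = 0 \cdot 16 = 0$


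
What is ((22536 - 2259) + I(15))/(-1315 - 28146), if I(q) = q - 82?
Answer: -20210/29461 ≈ -0.68599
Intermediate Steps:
I(q) = -82 + q
((22536 - 2259) + I(15))/(-1315 - 28146) = ((22536 - 2259) + (-82 + 15))/(-1315 - 28146) = (20277 - 67)/(-29461) = 20210*(-1/29461) = -20210/29461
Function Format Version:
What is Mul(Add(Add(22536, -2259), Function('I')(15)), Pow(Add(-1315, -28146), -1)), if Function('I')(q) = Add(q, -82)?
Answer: Rational(-20210, 29461) ≈ -0.68599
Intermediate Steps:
Function('I')(q) = Add(-82, q)
Mul(Add(Add(22536, -2259), Function('I')(15)), Pow(Add(-1315, -28146), -1)) = Mul(Add(Add(22536, -2259), Add(-82, 15)), Pow(Add(-1315, -28146), -1)) = Mul(Add(20277, -67), Pow(-29461, -1)) = Mul(20210, Rational(-1, 29461)) = Rational(-20210, 29461)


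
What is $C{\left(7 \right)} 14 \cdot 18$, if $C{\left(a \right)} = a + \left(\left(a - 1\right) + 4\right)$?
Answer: $4284$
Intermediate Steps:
$C{\left(a \right)} = 3 + 2 a$ ($C{\left(a \right)} = a + \left(\left(-1 + a\right) + 4\right) = a + \left(3 + a\right) = 3 + 2 a$)
$C{\left(7 \right)} 14 \cdot 18 = \left(3 + 2 \cdot 7\right) 14 \cdot 18 = \left(3 + 14\right) 14 \cdot 18 = 17 \cdot 14 \cdot 18 = 238 \cdot 18 = 4284$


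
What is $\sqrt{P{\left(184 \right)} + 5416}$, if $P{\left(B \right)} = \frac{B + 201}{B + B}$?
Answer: $\frac{3 \sqrt{5094431}}{92} \approx 73.601$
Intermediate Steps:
$P{\left(B \right)} = \frac{201 + B}{2 B}$
$\sqrt{P{\left(184 \right)} + 5416} = \sqrt{\frac{201 + 184}{2 \cdot 184} + 5416} = \sqrt{\frac{1}{2} \cdot \frac{1}{184} \cdot 385 + 5416} = \sqrt{\frac{385}{368} + 5416} = \sqrt{\frac{1993473}{368}} = \frac{3 \sqrt{5094431}}{92}$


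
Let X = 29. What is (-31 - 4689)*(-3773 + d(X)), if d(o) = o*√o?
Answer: 17808560 - 136880*√29 ≈ 1.7071e+7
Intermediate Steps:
d(o) = o^(3/2)
(-31 - 4689)*(-3773 + d(X)) = (-31 - 4689)*(-3773 + 29^(3/2)) = -4720*(-3773 + 29*√29) = 17808560 - 136880*√29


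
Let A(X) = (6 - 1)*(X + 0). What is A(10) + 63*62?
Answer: 3956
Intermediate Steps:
A(X) = 5*X
A(10) + 63*62 = 5*10 + 63*62 = 50 + 3906 = 3956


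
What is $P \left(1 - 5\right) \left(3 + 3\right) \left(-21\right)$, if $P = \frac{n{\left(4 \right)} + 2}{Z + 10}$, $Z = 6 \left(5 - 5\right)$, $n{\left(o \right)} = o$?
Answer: $\frac{1512}{5} \approx 302.4$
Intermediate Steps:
$Z = 0$ ($Z = 6 \cdot 0 = 0$)
$P = \frac{3}{5}$ ($P = \frac{4 + 2}{0 + 10} = \frac{6}{10} = 6 \cdot \frac{1}{10} = \frac{3}{5} \approx 0.6$)
$P \left(1 - 5\right) \left(3 + 3\right) \left(-21\right) = \frac{3 \left(1 - 5\right) \left(3 + 3\right)}{5} \left(-21\right) = \frac{3 \left(\left(-4\right) 6\right)}{5} \left(-21\right) = \frac{3}{5} \left(-24\right) \left(-21\right) = \left(- \frac{72}{5}\right) \left(-21\right) = \frac{1512}{5}$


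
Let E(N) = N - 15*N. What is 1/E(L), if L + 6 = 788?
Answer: -1/10948 ≈ -9.1341e-5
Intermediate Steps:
L = 782 (L = -6 + 788 = 782)
E(N) = -14*N
1/E(L) = 1/(-14*782) = 1/(-10948) = -1/10948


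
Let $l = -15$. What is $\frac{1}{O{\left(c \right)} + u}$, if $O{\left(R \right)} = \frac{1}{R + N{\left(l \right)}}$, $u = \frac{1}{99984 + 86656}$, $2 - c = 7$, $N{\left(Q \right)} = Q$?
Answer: $- \frac{186640}{9331} \approx -20.002$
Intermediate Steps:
$c = -5$ ($c = 2 - 7 = -5$)
$u = \frac{1}{186640} \approx 5.3579 \cdot 10^{-6}$
$O{\left(R \right)} = \frac{1}{-15 + R}$ ($O{\left(R \right)} = \frac{1}{R - 15} = \frac{1}{-15 + R}$)
$\frac{1}{O{\left(c \right)} + u} = \frac{1}{\frac{1}{-15 - 5} + \frac{1}{186640}} = \frac{1}{\frac{1}{-20} + \frac{1}{186640}} = \frac{1}{- \frac{1}{20} + \frac{1}{186640}} = \frac{1}{- \frac{9331}{186640}} = - \frac{186640}{9331}$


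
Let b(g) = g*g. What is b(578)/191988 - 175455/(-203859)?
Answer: 2827535686/1087180047 ≈ 2.6008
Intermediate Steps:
b(g) = g²
b(578)/191988 - 175455/(-203859) = 578²/191988 - 175455/(-203859) = 334084*(1/191988) - 175455*(-1/203859) = 83521/47997 + 19495/22651 = 2827535686/1087180047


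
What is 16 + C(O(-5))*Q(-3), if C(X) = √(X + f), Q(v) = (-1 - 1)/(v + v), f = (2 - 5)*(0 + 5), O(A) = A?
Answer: 16 + 2*I*√5/3 ≈ 16.0 + 1.4907*I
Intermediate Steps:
f = -15 (f = -3*5 = -15)
Q(v) = -1/v (Q(v) = -2*1/(2*v) = -1/v)
C(X) = √(-15 + X) (C(X) = √(X - 15) = √(-15 + X))
16 + C(O(-5))*Q(-3) = 16 + √(-15 - 5)*(-1/(-3)) = 16 + √(-20)*(-1*(-⅓)) = 16 + (2*I*√5)*(⅓) = 16 + 2*I*√5/3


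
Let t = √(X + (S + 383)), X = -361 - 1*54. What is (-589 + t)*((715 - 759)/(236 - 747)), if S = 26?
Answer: -25916/511 + 44*I*√6/511 ≈ -50.716 + 0.21091*I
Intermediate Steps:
X = -415 (X = -361 - 54 = -415)
t = I*√6 (t = √(-415 + (26 + 383)) = √(-415 + 409) = √(-6) = I*√6 ≈ 2.4495*I)
(-589 + t)*((715 - 759)/(236 - 747)) = (-589 + I*√6)*((715 - 759)/(236 - 747)) = (-589 + I*√6)*(-44/(-511)) = (-589 + I*√6)*(-44*(-1/511)) = (-589 + I*√6)*(44/511) = -25916/511 + 44*I*√6/511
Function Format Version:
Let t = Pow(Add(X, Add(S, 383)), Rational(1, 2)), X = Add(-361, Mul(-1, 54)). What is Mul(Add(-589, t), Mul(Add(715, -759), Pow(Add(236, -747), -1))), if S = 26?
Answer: Add(Rational(-25916, 511), Mul(Rational(44, 511), I, Pow(6, Rational(1, 2)))) ≈ Add(-50.716, Mul(0.21091, I))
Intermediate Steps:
X = -415 (X = Add(-361, -54) = -415)
t = Mul(I, Pow(6, Rational(1, 2))) (t = Pow(Add(-415, Add(26, 383)), Rational(1, 2)) = Pow(Add(-415, 409), Rational(1, 2)) = Pow(-6, Rational(1, 2)) = Mul(I, Pow(6, Rational(1, 2))) ≈ Mul(2.4495, I))
Mul(Add(-589, t), Mul(Add(715, -759), Pow(Add(236, -747), -1))) = Mul(Add(-589, Mul(I, Pow(6, Rational(1, 2)))), Mul(Add(715, -759), Pow(Add(236, -747), -1))) = Mul(Add(-589, Mul(I, Pow(6, Rational(1, 2)))), Mul(-44, Pow(-511, -1))) = Mul(Add(-589, Mul(I, Pow(6, Rational(1, 2)))), Mul(-44, Rational(-1, 511))) = Mul(Add(-589, Mul(I, Pow(6, Rational(1, 2)))), Rational(44, 511)) = Add(Rational(-25916, 511), Mul(Rational(44, 511), I, Pow(6, Rational(1, 2))))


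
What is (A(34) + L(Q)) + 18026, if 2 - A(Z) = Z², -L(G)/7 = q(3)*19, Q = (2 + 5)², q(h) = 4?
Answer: 16340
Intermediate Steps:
Q = 49 (Q = 7² = 49)
L(G) = -532 (L(G) = -28*19 = -7*76 = -532)
A(Z) = 2 - Z²
(A(34) + L(Q)) + 18026 = ((2 - 1*34²) - 532) + 18026 = ((2 - 1*1156) - 532) + 18026 = ((2 - 1156) - 532) + 18026 = (-1154 - 532) + 18026 = -1686 + 18026 = 16340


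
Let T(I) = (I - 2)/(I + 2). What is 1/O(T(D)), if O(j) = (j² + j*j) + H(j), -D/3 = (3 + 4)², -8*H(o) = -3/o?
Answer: 25061800/62073059 ≈ 0.40375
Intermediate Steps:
H(o) = 3/(8*o) (H(o) = -(-3)/(8*o) = 3/(8*o))
D = -147 (D = -3*(3 + 4)² = -3*7² = -3*49 = -147)
T(I) = (-2 + I)/(2 + I)
O(j) = 2*j² + 3/(8*j) (O(j) = (j² + j*j) + 3/(8*j) = (j² + j²) + 3/(8*j) = 2*j² + 3/(8*j))
1/O(T(D)) = 1/((3 + 16*((-2 - 147)/(2 - 147))³)/(8*(((-2 - 147)/(2 - 147))))) = 1/((3 + 16*(-149/(-145))³)/(8*((-149/(-145))))) = 1/((3 + 16*(-1/145*(-149))³)/(8*((-1/145*(-149))))) = 1/((3 + 16*(149/145)³)/(8*(149/145))) = 1/((⅛)*(145/149)*(3 + 16*(3307949/3048625))) = 1/((⅛)*(145/149)*(3 + 52927184/3048625)) = 1/((⅛)*(145/149)*(62073059/3048625)) = 1/(62073059/25061800) = 25061800/62073059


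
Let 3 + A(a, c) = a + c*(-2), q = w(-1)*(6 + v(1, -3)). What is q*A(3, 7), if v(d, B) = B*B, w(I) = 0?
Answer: 0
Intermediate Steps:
v(d, B) = B**2
q = 0 (q = 0*(6 + (-3)**2) = 0*(6 + 9) = 0*15 = 0)
A(a, c) = -3 + a - 2*c (A(a, c) = -3 + (a + c*(-2)) = -3 + (a - 2*c) = -3 + a - 2*c)
q*A(3, 7) = 0*(-3 + 3 - 2*7) = 0*(-3 + 3 - 14) = 0*(-14) = 0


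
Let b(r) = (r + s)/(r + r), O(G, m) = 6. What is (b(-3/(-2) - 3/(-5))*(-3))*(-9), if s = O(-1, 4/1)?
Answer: 729/14 ≈ 52.071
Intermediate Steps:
s = 6
b(r) = (6 + r)/(2*r) (b(r) = (r + 6)/(r + r) = (6 + r)/((2*r)) = (6 + r)*(1/(2*r)) = (6 + r)/(2*r))
(b(-3/(-2) - 3/(-5))*(-3))*(-9) = (((6 + (-3/(-2) - 3/(-5)))/(2*(-3/(-2) - 3/(-5))))*(-3))*(-9) = (((6 + (-3*(-1/2) - 3*(-1/5)))/(2*(-3*(-1/2) - 3*(-1/5))))*(-3))*(-9) = (((6 + (3/2 + 3/5))/(2*(3/2 + 3/5)))*(-3))*(-9) = (((6 + 21/10)/(2*(21/10)))*(-3))*(-9) = (((1/2)*(10/21)*(81/10))*(-3))*(-9) = ((27/14)*(-3))*(-9) = -81/14*(-9) = 729/14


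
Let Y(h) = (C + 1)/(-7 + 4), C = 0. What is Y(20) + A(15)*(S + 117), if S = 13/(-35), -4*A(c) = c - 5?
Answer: -6130/21 ≈ -291.90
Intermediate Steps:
A(c) = 5/4 - c/4 (A(c) = -(c - 5)/4 = -(-5 + c)/4 = 5/4 - c/4)
Y(h) = -⅓ (Y(h) = (0 + 1)/(-7 + 4) = 1/(-3) = 1*(-⅓) = -⅓)
S = -13/35 (S = 13*(-1/35) = -13/35 ≈ -0.37143)
Y(20) + A(15)*(S + 117) = -⅓ + (5/4 - ¼*15)*(-13/35 + 117) = -⅓ + (5/4 - 15/4)*(4082/35) = -⅓ - 5/2*4082/35 = -⅓ - 2041/7 = -6130/21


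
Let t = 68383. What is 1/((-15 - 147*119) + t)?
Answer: 1/50875 ≈ 1.9656e-5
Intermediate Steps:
1/((-15 - 147*119) + t) = 1/((-15 - 147*119) + 68383) = 1/((-15 - 17493) + 68383) = 1/(-17508 + 68383) = 1/50875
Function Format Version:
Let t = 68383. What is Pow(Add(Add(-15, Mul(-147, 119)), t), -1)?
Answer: Rational(1, 50875) ≈ 1.9656e-5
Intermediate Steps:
Pow(Add(Add(-15, Mul(-147, 119)), t), -1) = Pow(Add(Add(-15, Mul(-147, 119)), 68383), -1) = Pow(Add(Add(-15, -17493), 68383), -1) = Pow(Add(-17508, 68383), -1) = Pow(50875, -1) = Rational(1, 50875)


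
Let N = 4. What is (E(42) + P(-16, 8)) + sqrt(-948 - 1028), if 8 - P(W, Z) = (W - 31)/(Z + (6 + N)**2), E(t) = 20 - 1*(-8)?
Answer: 3935/108 + 2*I*sqrt(494) ≈ 36.435 + 44.452*I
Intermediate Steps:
E(t) = 28 (E(t) = 20 + 8 = 28)
P(W, Z) = 8 - (-31 + W)/(100 + Z) (P(W, Z) = 8 - (W - 31)/(Z + (6 + 4)**2) = 8 - (-31 + W)/(Z + 10**2) = 8 - (-31 + W)/(Z + 100) = 8 - (-31 + W)/(100 + Z))
(E(42) + P(-16, 8)) + sqrt(-948 - 1028) = (28 + (831 - 1*(-16) + 8*8)/(100 + 8)) + sqrt(-948 - 1028) = (28 + (831 + 16 + 64)/108) + sqrt(-1976) = (28 + (1/108)*911) + 2*I*sqrt(494) = (28 + 911/108) + 2*I*sqrt(494) = 3935/108 + 2*I*sqrt(494)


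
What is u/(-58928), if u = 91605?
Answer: -91605/58928 ≈ -1.5545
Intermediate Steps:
u/(-58928) = 91605/(-58928) = 91605*(-1/58928) = -91605/58928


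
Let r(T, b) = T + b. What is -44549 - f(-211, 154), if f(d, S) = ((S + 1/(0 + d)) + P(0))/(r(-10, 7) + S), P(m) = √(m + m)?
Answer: -1419408182/31861 ≈ -44550.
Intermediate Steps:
P(m) = √2*√m (P(m) = √(2*m) = √2*√m)
f(d, S) = (S + 1/d)/(-3 + S) (f(d, S) = ((S + 1/(0 + d)) + √2*√0)/((-10 + 7) + S) = ((S + 1/d) + √2*0)/(-3 + S) = ((S + 1/d) + 0)/(-3 + S) = (S + 1/d)/(-3 + S))
-44549 - f(-211, 154) = -44549 - (1 + 154*(-211))/((-211)*(-3 + 154)) = -44549 - (-1)*(1 - 32494)/(211*151) = -44549 - (-1)*(-32493)/(211*151) = -44549 - 1*32493/31861 = -44549 - 32493/31861 = -1419408182/31861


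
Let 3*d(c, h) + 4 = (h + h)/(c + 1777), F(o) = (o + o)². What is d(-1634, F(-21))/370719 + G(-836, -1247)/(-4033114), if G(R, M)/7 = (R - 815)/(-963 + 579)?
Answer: 53725420699/4829516824594176 ≈ 1.1124e-5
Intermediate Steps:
F(o) = 4*o² (F(o) = (2*o)² = 4*o²)
G(R, M) = 5705/384 - 7*R/384 (G(R, M) = 7*((R - 815)/(-963 + 579)) = 7*((-815 + R)/(-384)) = 7*((-815 + R)*(-1/384)) = 7*(815/384 - R/384) = 5705/384 - 7*R/384)
d(c, h) = -4/3 + 2*h/(3*(1777 + c)) (d(c, h) = -4/3 + ((h + h)/(c + 1777))/3 = -4/3 + ((2*h)/(1777 + c))/3 = -4/3 + (2*h/(1777 + c))/3 = -4/3 + 2*h/(3*(1777 + c)))
d(-1634, F(-21))/370719 + G(-836, -1247)/(-4033114) = (2*(-3554 + 4*(-21)² - 2*(-1634))/(3*(1777 - 1634)))/370719 + (5705/384 - 7/384*(-836))/(-4033114) = ((⅔)*(-3554 + 4*441 + 3268)/143)*(1/370719) + (5705/384 + 1463/96)*(-1/4033114) = ((⅔)*(1/143)*(-3554 + 1764 + 3268))*(1/370719) + (11557/384)*(-1/4033114) = ((⅔)*(1/143)*1478)*(1/370719) - 11557/1548715776 = (2956/429)*(1/370719) - 11557/1548715776 = 2956/159038451 - 11557/1548715776 = 53725420699/4829516824594176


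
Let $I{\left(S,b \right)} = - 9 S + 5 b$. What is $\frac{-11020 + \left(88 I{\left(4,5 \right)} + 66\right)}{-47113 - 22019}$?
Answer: $\frac{1987}{11522} \approx 0.17245$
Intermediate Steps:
$\frac{-11020 + \left(88 I{\left(4,5 \right)} + 66\right)}{-47113 - 22019} = \frac{-11020 + \left(88 \left(\left(-9\right) 4 + 5 \cdot 5\right) + 66\right)}{-47113 - 22019} = \frac{-11020 + \left(88 \left(-36 + 25\right) + 66\right)}{-69132} = \left(-11020 + \left(88 \left(-11\right) + 66\right)\right) \left(- \frac{1}{69132}\right) = \left(-11020 + \left(-968 + 66\right)\right) \left(- \frac{1}{69132}\right) = \left(-11020 - 902\right) \left(- \frac{1}{69132}\right) = \left(-11922\right) \left(- \frac{1}{69132}\right) = \frac{1987}{11522}$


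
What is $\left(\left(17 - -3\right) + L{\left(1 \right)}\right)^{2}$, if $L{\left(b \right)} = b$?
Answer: $441$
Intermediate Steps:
$\left(\left(17 - -3\right) + L{\left(1 \right)}\right)^{2} = \left(\left(17 - -3\right) + 1\right)^{2} = \left(\left(17 + 3\right) + 1\right)^{2} = \left(20 + 1\right)^{2} = 21^{2} = 441$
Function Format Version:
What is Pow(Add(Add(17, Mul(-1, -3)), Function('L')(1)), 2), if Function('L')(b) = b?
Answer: 441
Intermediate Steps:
Pow(Add(Add(17, Mul(-1, -3)), Function('L')(1)), 2) = Pow(Add(Add(17, Mul(-1, -3)), 1), 2) = Pow(Add(Add(17, 3), 1), 2) = Pow(Add(20, 1), 2) = Pow(21, 2) = 441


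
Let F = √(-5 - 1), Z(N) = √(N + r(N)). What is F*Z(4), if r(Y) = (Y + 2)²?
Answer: 4*I*√15 ≈ 15.492*I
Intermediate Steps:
r(Y) = (2 + Y)²
Z(N) = √(N + (2 + N)²)
F = I*√6 (F = √(-6) = I*√6 ≈ 2.4495*I)
F*Z(4) = (I*√6)*√(4 + (2 + 4)²) = (I*√6)*√(4 + 6²) = (I*√6)*√(4 + 36) = (I*√6)*√40 = (I*√6)*(2*√10) = 4*I*√15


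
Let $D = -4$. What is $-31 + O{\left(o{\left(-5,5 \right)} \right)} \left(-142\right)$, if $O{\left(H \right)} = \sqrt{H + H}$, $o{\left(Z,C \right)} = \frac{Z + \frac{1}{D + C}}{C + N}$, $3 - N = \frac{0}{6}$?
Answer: $-31 - 142 i \approx -31.0 - 142.0 i$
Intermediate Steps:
$N = 3$ ($N = 3 - \frac{0}{6} = 3 - 0 \cdot \frac{1}{6} = 3 - 0 = 3 + 0 = 3$)
$o{\left(Z,C \right)} = \frac{Z + \frac{1}{-4 + C}}{3 + C}$ ($o{\left(Z,C \right)} = \frac{Z + \frac{1}{-4 + C}}{C + 3} = \frac{Z + \frac{1}{-4 + C}}{3 + C}$)
$O{\left(H \right)} = \sqrt{2} \sqrt{H}$ ($O{\left(H \right)} = \sqrt{2 H} = \sqrt{2} \sqrt{H}$)
$-31 + O{\left(o{\left(-5,5 \right)} \right)} \left(-142\right) = -31 + \sqrt{2} \sqrt{\frac{1 - -20 + 5 \left(-5\right)}{-12 + 5^{2} - 5}} \left(-142\right) = -31 + \sqrt{2} \sqrt{\frac{1 + 20 - 25}{-12 + 25 - 5}} \left(-142\right) = -31 + \sqrt{2} \sqrt{\frac{1}{8} \left(-4\right)} \left(-142\right) = -31 + \sqrt{2} \sqrt{- \frac{1}{2}} \left(-142\right) = -31 + \sqrt{2} \frac{i \sqrt{2}}{2} \left(-142\right) = -31 + i \left(-142\right) = -31 - 142 i$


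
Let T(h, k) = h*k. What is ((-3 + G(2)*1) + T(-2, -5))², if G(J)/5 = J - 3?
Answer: 4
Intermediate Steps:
G(J) = -15 + 5*J (G(J) = 5*(J - 3) = 5*(-3 + J) = -15 + 5*J)
((-3 + G(2)*1) + T(-2, -5))² = ((-3 + (-15 + 5*2)*1) - 2*(-5))² = ((-3 + (-15 + 10)*1) + 10)² = ((-3 - 5*1) + 10)² = ((-3 - 5) + 10)² = (-8 + 10)² = 2² = 4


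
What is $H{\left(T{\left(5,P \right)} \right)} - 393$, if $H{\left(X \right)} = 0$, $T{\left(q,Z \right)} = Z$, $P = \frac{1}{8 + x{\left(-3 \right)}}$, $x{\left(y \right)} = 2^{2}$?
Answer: $-393$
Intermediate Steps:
$x{\left(y \right)} = 4$
$P = \frac{1}{12}$ ($P = \frac{1}{8 + 4} = \frac{1}{12} \approx 0.083333$)
$H{\left(T{\left(5,P \right)} \right)} - 393 = 0 - 393 = -393$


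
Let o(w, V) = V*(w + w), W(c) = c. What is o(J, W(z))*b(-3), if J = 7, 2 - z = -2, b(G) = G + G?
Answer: -336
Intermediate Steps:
b(G) = 2*G
z = 4 (z = 2 - 1*(-2) = 2 + 2 = 4)
o(w, V) = 2*V*w (o(w, V) = V*(2*w) = 2*V*w)
o(J, W(z))*b(-3) = (2*4*7)*(2*(-3)) = 56*(-6) = -336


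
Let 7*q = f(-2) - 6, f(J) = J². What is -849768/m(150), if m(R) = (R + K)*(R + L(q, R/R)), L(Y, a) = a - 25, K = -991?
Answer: 141628/17661 ≈ 8.0193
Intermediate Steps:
q = -2/7 (q = ((-2)² - 6)/7 = (4 - 6)/7 = (⅐)*(-2) = -2/7 ≈ -0.28571)
L(Y, a) = -25 + a
m(R) = (-991 + R)*(-24 + R) (m(R) = (R - 991)*(R + (-25 + R/R)) = (-991 + R)*(R + (-25 + 1)) = (-991 + R)*(R - 24) = (-991 + R)*(-24 + R))
-849768/m(150) = -849768/(23784 + 150² - 1015*150) = -849768/(23784 + 22500 - 152250) = -849768/(-105966) = -849768*(-1/105966) = 141628/17661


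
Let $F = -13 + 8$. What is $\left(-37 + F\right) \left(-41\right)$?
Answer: $1722$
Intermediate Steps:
$F = -5$
$\left(-37 + F\right) \left(-41\right) = \left(-37 - 5\right) \left(-41\right) = \left(-42\right) \left(-41\right) = 1722$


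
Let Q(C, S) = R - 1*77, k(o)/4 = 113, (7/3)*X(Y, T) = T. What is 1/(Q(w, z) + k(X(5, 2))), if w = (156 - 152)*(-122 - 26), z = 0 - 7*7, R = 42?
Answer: 1/417 ≈ 0.0023981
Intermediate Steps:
X(Y, T) = 3*T/7
k(o) = 452 (k(o) = 4*113 = 452)
z = -49 (z = 0 - 49 = -49)
w = -592 (w = 4*(-148) = -592)
Q(C, S) = -35 (Q(C, S) = 42 - 1*77 = 42 - 77 = -35)
1/(Q(w, z) + k(X(5, 2))) = 1/(-35 + 452) = 1/417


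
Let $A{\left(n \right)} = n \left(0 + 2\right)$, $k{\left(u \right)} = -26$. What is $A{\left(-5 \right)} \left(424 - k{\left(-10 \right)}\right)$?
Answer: $-4500$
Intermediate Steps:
$A{\left(n \right)} = 2 n$ ($A{\left(n \right)} = n 2 = 2 n$)
$A{\left(-5 \right)} \left(424 - k{\left(-10 \right)}\right) = 2 \left(-5\right) \left(424 - -26\right) = - 10 \left(424 + 26\right) = \left(-10\right) 450 = -4500$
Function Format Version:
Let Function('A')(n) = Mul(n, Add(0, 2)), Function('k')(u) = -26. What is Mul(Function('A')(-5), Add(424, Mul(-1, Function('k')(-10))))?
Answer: -4500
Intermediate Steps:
Function('A')(n) = Mul(2, n) (Function('A')(n) = Mul(n, 2) = Mul(2, n))
Mul(Function('A')(-5), Add(424, Mul(-1, Function('k')(-10)))) = Mul(Mul(2, -5), Add(424, Mul(-1, -26))) = Mul(-10, Add(424, 26)) = Mul(-10, 450) = -4500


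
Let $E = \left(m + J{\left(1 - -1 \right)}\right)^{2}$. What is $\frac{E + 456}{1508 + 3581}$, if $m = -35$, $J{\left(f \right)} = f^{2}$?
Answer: $\frac{1417}{5089} \approx 0.27844$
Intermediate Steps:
$E = 961$ ($E = \left(-35 + \left(1 - -1\right)^{2}\right)^{2} = \left(-35 + \left(1 + 1\right)^{2}\right)^{2} = \left(-35 + 2^{2}\right)^{2} = \left(-35 + 4\right)^{2} = \left(-31\right)^{2} = 961$)
$\frac{E + 456}{1508 + 3581} = \frac{961 + 456}{1508 + 3581} = \frac{1417}{5089}$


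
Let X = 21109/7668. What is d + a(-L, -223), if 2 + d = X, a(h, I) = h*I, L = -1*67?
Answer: -114561815/7668 ≈ -14940.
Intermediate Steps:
L = -67
X = 21109/7668 (X = 21109*(1/7668) = 21109/7668 ≈ 2.7529)
a(h, I) = I*h
d = 5773/7668 (d = -2 + 21109/7668 = 5773/7668 ≈ 0.75287)
d + a(-L, -223) = 5773/7668 - (-223)*(-67) = 5773/7668 - 223*67 = 5773/7668 - 14941 = -114561815/7668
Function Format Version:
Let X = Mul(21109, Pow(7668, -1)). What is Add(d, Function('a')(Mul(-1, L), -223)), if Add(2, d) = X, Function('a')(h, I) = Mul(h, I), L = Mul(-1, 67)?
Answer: Rational(-114561815, 7668) ≈ -14940.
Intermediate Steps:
L = -67
X = Rational(21109, 7668) (X = Mul(21109, Rational(1, 7668)) = Rational(21109, 7668) ≈ 2.7529)
Function('a')(h, I) = Mul(I, h)
d = Rational(5773, 7668) (d = Add(-2, Rational(21109, 7668)) = Rational(5773, 7668) ≈ 0.75287)
Add(d, Function('a')(Mul(-1, L), -223)) = Add(Rational(5773, 7668), Mul(-223, Mul(-1, -67))) = Add(Rational(5773, 7668), Mul(-223, 67)) = Add(Rational(5773, 7668), -14941) = Rational(-114561815, 7668)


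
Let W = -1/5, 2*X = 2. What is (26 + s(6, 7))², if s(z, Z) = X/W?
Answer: 441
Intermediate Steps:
X = 1 (X = (½)*2 = 1)
W = -⅕ (W = -1*⅕ = -⅕ ≈ -0.20000)
s(z, Z) = -5 (s(z, Z) = 1/(-⅕) = 1*(-5) = -5)
(26 + s(6, 7))² = (26 - 5)² = 21² = 441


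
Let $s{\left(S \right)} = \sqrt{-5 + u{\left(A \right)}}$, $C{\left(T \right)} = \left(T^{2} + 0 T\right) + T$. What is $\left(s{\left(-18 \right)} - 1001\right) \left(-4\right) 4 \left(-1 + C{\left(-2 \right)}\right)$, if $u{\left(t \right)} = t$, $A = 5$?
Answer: $16016$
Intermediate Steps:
$C{\left(T \right)} = T + T^{2}$ ($C{\left(T \right)} = \left(T^{2} + 0\right) + T = T^{2} + T = T + T^{2}$)
$s{\left(S \right)} = 0$ ($s{\left(S \right)} = \sqrt{-5 + 5} = \sqrt{0} = 0$)
$\left(s{\left(-18 \right)} - 1001\right) \left(-4\right) 4 \left(-1 + C{\left(-2 \right)}\right) = \left(0 - 1001\right) \left(-4\right) 4 \left(-1 - 2 \left(1 - 2\right)\right) = - 1001 \left(- 16 \left(-1 - -2\right)\right) = - 1001 \left(- 16 \left(-1 + 2\right)\right) = - 1001 \left(\left(-16\right) 1\right) = \left(-1001\right) \left(-16\right) = 16016$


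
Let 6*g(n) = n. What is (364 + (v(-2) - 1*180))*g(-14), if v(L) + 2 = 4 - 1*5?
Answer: -1267/3 ≈ -422.33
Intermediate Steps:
g(n) = n/6
v(L) = -3 (v(L) = -2 + (4 - 1*5) = -2 + (4 - 5) = -2 - 1 = -3)
(364 + (v(-2) - 1*180))*g(-14) = (364 + (-3 - 1*180))*((1/6)*(-14)) = (364 + (-3 - 180))*(-7/3) = (364 - 183)*(-7/3) = 181*(-7/3) = -1267/3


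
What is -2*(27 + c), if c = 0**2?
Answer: -54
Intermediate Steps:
c = 0
-2*(27 + c) = -2*(27 + 0) = -2*27 = -54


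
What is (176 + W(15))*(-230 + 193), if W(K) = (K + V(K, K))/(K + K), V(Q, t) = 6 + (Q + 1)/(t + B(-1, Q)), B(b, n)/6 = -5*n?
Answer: -85319003/13050 ≈ -6537.9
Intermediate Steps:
B(b, n) = -30*n (B(b, n) = 6*(-5*n) = -30*n)
V(Q, t) = 6 + (1 + Q)/(t - 30*Q) (V(Q, t) = 6 + (Q + 1)/(t - 30*Q) = 6 + (1 + Q)/(t - 30*Q))
W(K) = (K + (-1 + 173*K)/(29*K))/(2*K) (W(K) = (K + (-1 - 6*K + 179*K)/(-K + 30*K))/(K + K) = (K + (-1 + 173*K)/((29*K)))/((2*K)) = (K + (1/(29*K))*(-1 + 173*K))*(1/(2*K)) = (K + (-1 + 173*K)/(29*K))*(1/(2*K)) = (K + (-1 + 173*K)/(29*K))/(2*K))
(176 + W(15))*(-230 + 193) = (176 + (1/58)*(-1 + 29*15² + 173*15)/15²)*(-230 + 193) = (176 + (1/58)*(1/225)*(-1 + 29*225 + 2595))*(-37) = (176 + (1/58)*(1/225)*(-1 + 6525 + 2595))*(-37) = (176 + (1/58)*(1/225)*9119)*(-37) = (176 + 9119/13050)*(-37) = (2305919/13050)*(-37) = -85319003/13050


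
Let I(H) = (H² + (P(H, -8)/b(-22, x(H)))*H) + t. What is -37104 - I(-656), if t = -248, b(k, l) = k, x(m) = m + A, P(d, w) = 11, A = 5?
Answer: -467520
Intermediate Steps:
x(m) = 5 + m (x(m) = m + 5 = 5 + m)
I(H) = -248 + H² - H/2 (I(H) = (H² + (11/(-22))*H) - 248 = (H² + (11*(-1/22))*H) - 248 = (H² - H/2) - 248 = -248 + H² - H/2)
-37104 - I(-656) = -37104 - (-248 + (-656)² - ½*(-656)) = -37104 - (-248 + 430336 + 328) = -37104 - 1*430416 = -37104 - 430416 = -467520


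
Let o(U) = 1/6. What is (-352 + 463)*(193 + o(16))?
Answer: 42883/2 ≈ 21442.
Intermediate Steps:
o(U) = 1/6
(-352 + 463)*(193 + o(16)) = (-352 + 463)*(193 + 1/6) = 111*(1159/6) = 42883/2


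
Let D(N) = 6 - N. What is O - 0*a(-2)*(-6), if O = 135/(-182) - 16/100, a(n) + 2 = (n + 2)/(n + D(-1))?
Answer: -4103/4550 ≈ -0.90176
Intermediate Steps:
a(n) = -2 + (2 + n)/(7 + n) (a(n) = -2 + (n + 2)/(n + (6 - 1*(-1))) = -2 + (2 + n)/(n + (6 + 1)) = -2 + (2 + n)/(n + 7) = -2 + (2 + n)/(7 + n))
O = -4103/4550 (O = 135*(-1/182) - 16*1/100 = -135/182 - 4/25 = -4103/4550 ≈ -0.90176)
O - 0*a(-2)*(-6) = -4103/4550 - 0*((-12 - 1*(-2))/(7 - 2))*(-6) = -4103/4550 - 0*((-12 + 2)/5)*(-6) = -4103/4550 - 0*((⅕)*(-10))*(-6) = -4103/4550 - 0*(-2)*(-6) = -4103/4550 - 0*(-6) = -4103/4550 - 1*0 = -4103/4550 + 0 = -4103/4550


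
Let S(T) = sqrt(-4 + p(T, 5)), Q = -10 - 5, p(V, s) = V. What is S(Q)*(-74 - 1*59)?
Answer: -133*I*sqrt(19) ≈ -579.73*I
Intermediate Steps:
Q = -15
S(T) = sqrt(-4 + T)
S(Q)*(-74 - 1*59) = sqrt(-4 - 15)*(-74 - 1*59) = sqrt(-19)*(-74 - 59) = (I*sqrt(19))*(-133) = -133*I*sqrt(19)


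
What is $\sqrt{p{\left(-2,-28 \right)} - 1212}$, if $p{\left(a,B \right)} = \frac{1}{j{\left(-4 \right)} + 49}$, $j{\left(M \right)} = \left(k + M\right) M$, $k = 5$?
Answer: $\frac{i \sqrt{272695}}{15} \approx 34.813 i$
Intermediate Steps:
$j{\left(M \right)} = M \left(5 + M\right)$ ($j{\left(M \right)} = \left(5 + M\right) M = M \left(5 + M\right)$)
$p{\left(a,B \right)} = \frac{1}{45}$ ($p{\left(a,B \right)} = \frac{1}{- 4 \left(5 - 4\right) + 49} = \frac{1}{\left(-4\right) 1 + 49} = \frac{1}{-4 + 49} = \frac{1}{45}$)
$\sqrt{p{\left(-2,-28 \right)} - 1212} = \sqrt{\frac{1}{45} - 1212} = \sqrt{- \frac{54539}{45}} = \frac{i \sqrt{272695}}{15}$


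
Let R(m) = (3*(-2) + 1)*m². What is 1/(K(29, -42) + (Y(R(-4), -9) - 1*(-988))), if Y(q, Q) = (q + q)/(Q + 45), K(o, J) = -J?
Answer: 9/9230 ≈ 0.00097508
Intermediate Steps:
R(m) = -5*m² (R(m) = (-6 + 1)*m² = -5*m²)
Y(q, Q) = 2*q/(45 + Q) (Y(q, Q) = (2*q)/(45 + Q) = 2*q/(45 + Q))
1/(K(29, -42) + (Y(R(-4), -9) - 1*(-988))) = 1/(-1*(-42) + (2*(-5*(-4)²)/(45 - 9) - 1*(-988))) = 1/(42 + (2*(-5*16)/36 + 988)) = 1/(42 + (2*(-80)*(1/36) + 988)) = 1/(42 + (-40/9 + 988)) = 1/(42 + 8852/9) = 1/(9230/9) = 9/9230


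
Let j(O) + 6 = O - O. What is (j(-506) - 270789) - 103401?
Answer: -374196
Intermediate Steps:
j(O) = -6 (j(O) = -6 + (O - O) = -6 + 0 = -6)
(j(-506) - 270789) - 103401 = (-6 - 270789) - 103401 = -270795 - 103401 = -374196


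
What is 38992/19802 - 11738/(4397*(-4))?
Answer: 229556793/87069394 ≈ 2.6365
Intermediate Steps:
38992/19802 - 11738/(4397*(-4)) = 38992*(1/19802) - 11738/(-17588) = 19496/9901 - 11738*(-1/17588) = 19496/9901 + 5869/8794 = 229556793/87069394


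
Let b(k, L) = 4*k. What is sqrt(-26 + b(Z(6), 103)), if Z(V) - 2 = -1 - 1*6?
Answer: I*sqrt(46) ≈ 6.7823*I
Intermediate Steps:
Z(V) = -5 (Z(V) = 2 + (-1 - 1*6) = 2 + (-1 - 6) = 2 - 7 = -5)
sqrt(-26 + b(Z(6), 103)) = sqrt(-26 + 4*(-5)) = sqrt(-26 - 20) = sqrt(-46) = I*sqrt(46)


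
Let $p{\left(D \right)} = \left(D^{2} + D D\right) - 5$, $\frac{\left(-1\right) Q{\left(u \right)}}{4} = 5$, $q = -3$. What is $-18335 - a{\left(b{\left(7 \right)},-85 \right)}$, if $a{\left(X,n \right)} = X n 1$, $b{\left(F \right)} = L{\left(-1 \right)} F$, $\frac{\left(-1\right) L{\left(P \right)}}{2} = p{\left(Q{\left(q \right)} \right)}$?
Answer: $-964385$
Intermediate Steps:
$Q{\left(u \right)} = -20$ ($Q{\left(u \right)} = \left(-4\right) 5 = -20$)
$p{\left(D \right)} = -5 + 2 D^{2}$ ($p{\left(D \right)} = \left(D^{2} + D^{2}\right) - 5 = 2 D^{2} - 5 = -5 + 2 D^{2}$)
$L{\left(P \right)} = -1590$ ($L{\left(P \right)} = - 2 \left(-5 + 2 \left(-20\right)^{2}\right) = - 2 \left(-5 + 2 \cdot 400\right) = - 2 \left(-5 + 800\right) = \left(-2\right) 795 = -1590$)
$b{\left(F \right)} = - 1590 F$
$a{\left(X,n \right)} = X n$
$-18335 - a{\left(b{\left(7 \right)},-85 \right)} = -18335 - \left(-1590\right) 7 \left(-85\right) = -18335 - \left(-11130\right) \left(-85\right) = -18335 - 946050 = -964385$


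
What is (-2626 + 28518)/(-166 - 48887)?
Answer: -25892/49053 ≈ -0.52784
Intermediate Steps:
(-2626 + 28518)/(-166 - 48887) = 25892/(-49053) = 25892*(-1/49053) = -25892/49053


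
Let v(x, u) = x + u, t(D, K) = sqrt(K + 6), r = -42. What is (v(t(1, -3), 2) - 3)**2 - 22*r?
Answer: 928 - 2*sqrt(3) ≈ 924.54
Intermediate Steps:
t(D, K) = sqrt(6 + K)
v(x, u) = u + x
(v(t(1, -3), 2) - 3)**2 - 22*r = ((2 + sqrt(6 - 3)) - 3)**2 - 22*(-42) = ((2 + sqrt(3)) - 3)**2 + 924 = (-1 + sqrt(3))**2 + 924 = 924 + (-1 + sqrt(3))**2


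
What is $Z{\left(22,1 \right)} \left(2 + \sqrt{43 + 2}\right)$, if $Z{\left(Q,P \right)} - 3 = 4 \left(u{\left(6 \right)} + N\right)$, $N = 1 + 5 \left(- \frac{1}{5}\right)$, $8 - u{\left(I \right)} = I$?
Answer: $22 + 33 \sqrt{5} \approx 95.79$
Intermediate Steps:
$u{\left(I \right)} = 8 - I$
$N = 0$ ($N = 1 + 5 \left(\left(-1\right) \frac{1}{5}\right) = 1 + 5 \left(- \frac{1}{5}\right) = 1 - 1 = 0$)
$Z{\left(Q,P \right)} = 11$ ($Z{\left(Q,P \right)} = 3 + 4 \left(\left(8 - 6\right) + 0\right) = 3 + 4 \left(2 + 0\right) = 3 + 4 \cdot 2 = 3 + 8 = 11$)
$Z{\left(22,1 \right)} \left(2 + \sqrt{43 + 2}\right) = 11 \left(2 + \sqrt{43 + 2}\right) = 11 \left(2 + \sqrt{45}\right) = 11 \left(2 + 3 \sqrt{5}\right) = 22 + 33 \sqrt{5}$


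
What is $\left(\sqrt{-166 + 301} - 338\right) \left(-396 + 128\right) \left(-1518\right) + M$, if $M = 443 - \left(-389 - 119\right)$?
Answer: $-137505561 + 1220472 \sqrt{15} \approx -1.3278 \cdot 10^{8}$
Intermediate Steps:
$M = 951$ ($M = 443 - \left(-389 - 119\right) = 443 - -508 = 443 + 508 = 951$)
$\left(\sqrt{-166 + 301} - 338\right) \left(-396 + 128\right) \left(-1518\right) + M = \left(\sqrt{-166 + 301} - 338\right) \left(-396 + 128\right) \left(-1518\right) + 951 = \left(\sqrt{135} - 338\right) \left(-268\right) \left(-1518\right) + 951 = \left(3 \sqrt{15} - 338\right) \left(-268\right) \left(-1518\right) + 951 = \left(-338 + 3 \sqrt{15}\right) \left(-268\right) \left(-1518\right) + 951 = \left(90584 - 804 \sqrt{15}\right) \left(-1518\right) + 951 = \left(-137506512 + 1220472 \sqrt{15}\right) + 951 = -137505561 + 1220472 \sqrt{15}$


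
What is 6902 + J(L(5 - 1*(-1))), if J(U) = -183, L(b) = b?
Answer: 6719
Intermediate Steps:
6902 + J(L(5 - 1*(-1))) = 6902 - 183 = 6719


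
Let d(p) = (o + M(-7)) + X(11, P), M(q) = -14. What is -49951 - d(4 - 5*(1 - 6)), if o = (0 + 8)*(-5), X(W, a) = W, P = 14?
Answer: -49908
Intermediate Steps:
o = -40 (o = 8*(-5) = -40)
d(p) = -43 (d(p) = (-40 - 14) + 11 = -54 + 11 = -43)
-49951 - d(4 - 5*(1 - 6)) = -49951 - 1*(-43) = -49951 + 43 = -49908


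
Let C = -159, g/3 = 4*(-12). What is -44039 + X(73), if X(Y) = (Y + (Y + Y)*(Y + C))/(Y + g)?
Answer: -3114286/71 ≈ -43863.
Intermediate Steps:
g = -144 (g = 3*(4*(-12)) = 3*(-48) = -144)
X(Y) = (Y + 2*Y*(-159 + Y))/(-144 + Y) (X(Y) = (Y + (Y + Y)*(Y - 159))/(Y - 144) = (Y + (2*Y)*(-159 + Y))/(-144 + Y) = (Y + 2*Y*(-159 + Y))/(-144 + Y))
-44039 + X(73) = -44039 + 73*(-317 + 2*73)/(-144 + 73) = -44039 + 73*(-317 + 146)/(-71) = -44039 + 73*(-1/71)*(-171) = -44039 + 12483/71 = -3114286/71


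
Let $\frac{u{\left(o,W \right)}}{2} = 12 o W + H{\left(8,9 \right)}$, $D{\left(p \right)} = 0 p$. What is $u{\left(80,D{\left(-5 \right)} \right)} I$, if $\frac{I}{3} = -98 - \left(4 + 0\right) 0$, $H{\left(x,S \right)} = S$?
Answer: $-5292$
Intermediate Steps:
$D{\left(p \right)} = 0$
$u{\left(o,W \right)} = 18 + 24 W o$ ($u{\left(o,W \right)} = 2 \left(12 o W + 9\right) = 2 \left(12 W o + 9\right) = 2 \left(9 + 12 W o\right) = 18 + 24 W o$)
$I = -294$ ($I = 3 \left(-98 - \left(4 + 0\right) 0\right) = 3 \left(-98 - 4 \cdot 0\right) = 3 \left(-98 - 0\right) = 3 \left(-98 + 0\right) = 3 \left(-98\right) = -294$)
$u{\left(80,D{\left(-5 \right)} \right)} I = \left(18 + 24 \cdot 0 \cdot 80\right) \left(-294\right) = \left(18 + 0\right) \left(-294\right) = 18 \left(-294\right) = -5292$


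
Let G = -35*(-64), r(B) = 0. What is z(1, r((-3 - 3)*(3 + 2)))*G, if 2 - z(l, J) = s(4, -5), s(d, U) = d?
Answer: -4480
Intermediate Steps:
z(l, J) = -2 (z(l, J) = 2 - 1*4 = 2 - 4 = -2)
G = 2240
z(1, r((-3 - 3)*(3 + 2)))*G = -2*2240 = -4480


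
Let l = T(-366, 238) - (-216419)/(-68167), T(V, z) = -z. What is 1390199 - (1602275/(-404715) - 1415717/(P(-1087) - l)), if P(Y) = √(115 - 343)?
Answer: 10220460041775169727861803/7320983580735242577 - 13156937310870826*I*√57/271338481921917 ≈ 1.3961e+6 - 366.08*I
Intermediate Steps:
P(Y) = 2*I*√57 (P(Y) = √(-228) = 2*I*√57)
l = -16440165/68167 (l = -1*238 - (-216419)/(-68167) = -238 - (-216419)*(-1)/68167 = -238 - 1*216419/68167 = -238 - 216419/68167 = -16440165/68167 ≈ -241.17)
1390199 - (1602275/(-404715) - 1415717/(P(-1087) - l)) = 1390199 - (1602275/(-404715) - 1415717/(2*I*√57 - 1*(-16440165/68167))) = 1390199 - (1602275*(-1/404715) - 1415717/(2*I*√57 + 16440165/68167)) = 1390199 - (-320455/80943 - 1415717/(16440165/68167 + 2*I*√57)) = 1390199 + (320455/80943 + 1415717/(16440165/68167 + 2*I*√57)) = 112527198112/80943 + 1415717/(16440165/68167 + 2*I*√57)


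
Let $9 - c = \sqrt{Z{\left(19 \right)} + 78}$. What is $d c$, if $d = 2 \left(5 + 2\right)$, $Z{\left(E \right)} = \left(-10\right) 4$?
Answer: $126 - 14 \sqrt{38} \approx 39.698$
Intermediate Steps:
$Z{\left(E \right)} = -40$
$d = 14$ ($d = 2 \cdot 7 = 14$)
$c = 9 - \sqrt{38}$ ($c = 9 - \sqrt{-40 + 78} = 9 - \sqrt{38} \approx 2.8356$)
$d c = 14 \left(9 - \sqrt{38}\right) = 126 - 14 \sqrt{38}$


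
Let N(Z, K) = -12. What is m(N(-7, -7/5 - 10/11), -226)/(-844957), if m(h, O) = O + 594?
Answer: -368/844957 ≈ -0.00043553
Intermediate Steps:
m(h, O) = 594 + O
m(N(-7, -7/5 - 10/11), -226)/(-844957) = (594 - 226)/(-844957) = 368*(-1/844957) = -368/844957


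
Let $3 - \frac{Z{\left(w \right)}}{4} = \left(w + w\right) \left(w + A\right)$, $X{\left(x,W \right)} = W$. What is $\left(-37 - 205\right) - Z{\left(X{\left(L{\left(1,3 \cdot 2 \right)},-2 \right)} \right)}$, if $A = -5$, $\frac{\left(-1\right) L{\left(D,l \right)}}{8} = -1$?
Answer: $-142$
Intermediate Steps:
$L{\left(D,l \right)} = 8$ ($L{\left(D,l \right)} = \left(-8\right) \left(-1\right) = 8$)
$Z{\left(w \right)} = 12 - 8 w \left(-5 + w\right)$ ($Z{\left(w \right)} = 12 - 4 \left(w + w\right) \left(w - 5\right) = 12 - 4 \cdot 2 w \left(-5 + w\right) = 12 - 8 w \left(-5 + w\right)$)
$\left(-37 - 205\right) - Z{\left(X{\left(L{\left(1,3 \cdot 2 \right)},-2 \right)} \right)} = \left(-37 - 205\right) - \left(12 - 8 \left(-2\right)^{2} + 40 \left(-2\right)\right) = \left(-37 - 205\right) - \left(12 - 32 - 80\right) = -242 - \left(12 - 32 - 80\right) = -242 - -100 = -242 + 100 = -142$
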